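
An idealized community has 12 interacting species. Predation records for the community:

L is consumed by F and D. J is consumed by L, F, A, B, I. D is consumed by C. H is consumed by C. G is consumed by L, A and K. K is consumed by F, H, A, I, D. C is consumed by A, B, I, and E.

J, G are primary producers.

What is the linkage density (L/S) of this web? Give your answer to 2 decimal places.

There are L = 21 links among S = 12 species.
L/S = 21/12 = 1.7500 ≈ 1.75.

L/S = 1.75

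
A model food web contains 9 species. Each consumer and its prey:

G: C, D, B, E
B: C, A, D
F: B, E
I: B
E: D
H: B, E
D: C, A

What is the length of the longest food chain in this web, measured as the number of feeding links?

3 links

One longest chain: C → D → B → I.
It has 4 species and 3 links.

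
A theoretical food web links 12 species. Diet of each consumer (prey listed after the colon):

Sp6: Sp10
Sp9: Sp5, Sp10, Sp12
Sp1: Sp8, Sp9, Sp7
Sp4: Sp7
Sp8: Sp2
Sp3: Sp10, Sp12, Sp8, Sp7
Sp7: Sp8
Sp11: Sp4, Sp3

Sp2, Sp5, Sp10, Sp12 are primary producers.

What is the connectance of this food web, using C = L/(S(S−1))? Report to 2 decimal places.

The web has S = 12 species and L = 16 feeding links.
C = L / (S(S−1)) = 16 / 132 = 0.1212 ≈ 0.12.

C = 0.12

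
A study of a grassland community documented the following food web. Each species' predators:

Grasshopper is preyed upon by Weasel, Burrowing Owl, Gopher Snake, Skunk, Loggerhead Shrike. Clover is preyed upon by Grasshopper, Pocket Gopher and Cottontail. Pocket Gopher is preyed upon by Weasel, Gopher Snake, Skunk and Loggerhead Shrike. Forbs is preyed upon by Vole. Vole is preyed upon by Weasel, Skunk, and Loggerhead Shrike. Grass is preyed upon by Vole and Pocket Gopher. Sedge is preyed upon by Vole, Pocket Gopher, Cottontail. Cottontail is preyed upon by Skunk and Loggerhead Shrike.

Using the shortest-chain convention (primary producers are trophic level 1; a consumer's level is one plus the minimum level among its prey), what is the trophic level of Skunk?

Sedge is a producer → level 1.
Vole eats Sedge → level 2.
Skunk eats Vole → level 3.
No prey of Skunk is below level 2, so 3 is the minimum.

Trophic level 3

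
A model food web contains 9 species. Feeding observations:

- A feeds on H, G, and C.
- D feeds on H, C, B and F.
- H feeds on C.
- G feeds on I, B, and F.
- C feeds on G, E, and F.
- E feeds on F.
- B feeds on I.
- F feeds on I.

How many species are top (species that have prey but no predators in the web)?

2

Top species (has prey, but nothing eats it): D, A.
Count: 2.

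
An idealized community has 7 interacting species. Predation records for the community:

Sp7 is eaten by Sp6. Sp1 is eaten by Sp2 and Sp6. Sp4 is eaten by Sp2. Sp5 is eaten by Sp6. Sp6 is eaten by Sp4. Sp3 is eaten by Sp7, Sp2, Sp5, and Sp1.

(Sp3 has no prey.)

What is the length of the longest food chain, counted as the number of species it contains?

5 species

One longest chain: Sp3 → Sp7 → Sp6 → Sp4 → Sp2.
It has 5 species and 4 links.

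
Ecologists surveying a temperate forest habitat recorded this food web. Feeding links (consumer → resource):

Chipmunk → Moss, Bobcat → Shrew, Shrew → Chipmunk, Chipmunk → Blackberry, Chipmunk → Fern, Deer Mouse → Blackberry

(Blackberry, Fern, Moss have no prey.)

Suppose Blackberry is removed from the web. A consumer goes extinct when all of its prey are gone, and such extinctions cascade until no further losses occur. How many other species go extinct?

1

Remove Blackberry.
Round 1: Deer Mouse (all prey gone) → extinct.
No further losses. Total secondary extinctions: 1.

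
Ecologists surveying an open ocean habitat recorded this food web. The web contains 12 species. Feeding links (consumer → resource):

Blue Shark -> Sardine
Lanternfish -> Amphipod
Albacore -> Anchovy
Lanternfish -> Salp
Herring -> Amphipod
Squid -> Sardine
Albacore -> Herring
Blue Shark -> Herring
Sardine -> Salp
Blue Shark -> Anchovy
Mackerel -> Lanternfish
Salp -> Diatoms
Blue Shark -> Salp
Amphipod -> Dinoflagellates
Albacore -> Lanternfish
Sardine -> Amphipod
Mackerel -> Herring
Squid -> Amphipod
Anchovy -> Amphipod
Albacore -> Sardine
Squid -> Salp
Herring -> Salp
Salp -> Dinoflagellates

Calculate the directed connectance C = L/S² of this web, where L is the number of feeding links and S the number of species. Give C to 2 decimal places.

The web has S = 12 species and L = 23 feeding links.
C = L / S² = 23 / 144 = 0.1597 ≈ 0.16.

C = 0.16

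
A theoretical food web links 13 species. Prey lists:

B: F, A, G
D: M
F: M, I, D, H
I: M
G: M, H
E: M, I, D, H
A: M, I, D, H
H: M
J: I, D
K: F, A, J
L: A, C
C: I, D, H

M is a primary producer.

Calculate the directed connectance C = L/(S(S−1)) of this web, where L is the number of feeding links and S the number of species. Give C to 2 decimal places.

The web has S = 13 species and L = 30 feeding links.
C = L / (S(S−1)) = 30 / 156 = 0.1923 ≈ 0.19.

C = 0.19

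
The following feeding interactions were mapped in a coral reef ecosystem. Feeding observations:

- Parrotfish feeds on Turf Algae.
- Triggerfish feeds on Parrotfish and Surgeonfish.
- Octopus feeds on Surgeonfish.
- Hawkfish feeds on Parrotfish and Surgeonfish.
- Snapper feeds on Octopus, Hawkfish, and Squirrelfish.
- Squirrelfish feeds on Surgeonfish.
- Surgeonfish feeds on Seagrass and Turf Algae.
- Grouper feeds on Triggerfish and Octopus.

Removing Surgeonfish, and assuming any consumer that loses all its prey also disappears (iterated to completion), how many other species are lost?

Remove Surgeonfish.
Round 1: Squirrelfish (all prey gone), Octopus (all prey gone) → extinct.
No further losses. Total secondary extinctions: 2.

2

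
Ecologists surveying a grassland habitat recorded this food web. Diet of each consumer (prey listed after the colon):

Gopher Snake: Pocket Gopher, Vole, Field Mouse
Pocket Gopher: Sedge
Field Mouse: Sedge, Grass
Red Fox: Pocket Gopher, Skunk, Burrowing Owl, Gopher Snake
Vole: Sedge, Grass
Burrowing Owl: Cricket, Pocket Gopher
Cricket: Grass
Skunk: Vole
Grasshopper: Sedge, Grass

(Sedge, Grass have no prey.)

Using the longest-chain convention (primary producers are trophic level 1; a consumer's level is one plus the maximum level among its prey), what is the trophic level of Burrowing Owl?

Grass is a producer → level 1.
Cricket eats Grass → level 2.
Burrowing Owl eats Cricket (level 2); other prey at levels: Pocket Gopher 2 → level 3.

Trophic level 3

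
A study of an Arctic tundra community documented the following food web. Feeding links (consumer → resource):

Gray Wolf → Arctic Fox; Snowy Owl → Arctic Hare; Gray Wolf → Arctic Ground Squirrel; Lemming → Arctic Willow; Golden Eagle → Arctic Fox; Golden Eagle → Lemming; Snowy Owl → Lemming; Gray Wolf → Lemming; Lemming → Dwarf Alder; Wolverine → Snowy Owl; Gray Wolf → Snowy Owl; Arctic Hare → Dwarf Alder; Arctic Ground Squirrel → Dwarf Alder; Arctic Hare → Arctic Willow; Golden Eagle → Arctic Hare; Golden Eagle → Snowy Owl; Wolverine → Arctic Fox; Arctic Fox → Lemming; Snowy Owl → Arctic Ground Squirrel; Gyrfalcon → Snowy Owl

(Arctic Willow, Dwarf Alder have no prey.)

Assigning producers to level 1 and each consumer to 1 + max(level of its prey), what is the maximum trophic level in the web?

4

Producers (level 1): Arctic Willow, Dwarf Alder.
Arctic Willow → Arctic Hare → Snowy Owl → Wolverine gives Wolverine level 4.
No species has a prey at level 4, so no species reaches level 5.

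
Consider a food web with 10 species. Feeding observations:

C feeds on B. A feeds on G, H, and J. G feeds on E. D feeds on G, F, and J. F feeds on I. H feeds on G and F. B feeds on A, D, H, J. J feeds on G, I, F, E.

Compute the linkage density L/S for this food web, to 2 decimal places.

L/S = 1.90

There are L = 19 links among S = 10 species.
L/S = 19/10 = 1.9000 ≈ 1.90.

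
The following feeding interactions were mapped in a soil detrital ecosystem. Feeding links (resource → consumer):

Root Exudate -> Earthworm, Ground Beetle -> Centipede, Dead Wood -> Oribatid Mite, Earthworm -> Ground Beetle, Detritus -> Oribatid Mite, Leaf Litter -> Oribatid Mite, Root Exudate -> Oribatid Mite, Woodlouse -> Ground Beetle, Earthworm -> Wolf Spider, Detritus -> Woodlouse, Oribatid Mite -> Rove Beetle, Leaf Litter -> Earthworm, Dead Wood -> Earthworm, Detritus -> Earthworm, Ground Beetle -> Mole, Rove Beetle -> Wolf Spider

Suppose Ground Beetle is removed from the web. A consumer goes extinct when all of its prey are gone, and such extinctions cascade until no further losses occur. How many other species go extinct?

2

Remove Ground Beetle.
Round 1: Centipede (all prey gone), Mole (all prey gone) → extinct.
No further losses. Total secondary extinctions: 2.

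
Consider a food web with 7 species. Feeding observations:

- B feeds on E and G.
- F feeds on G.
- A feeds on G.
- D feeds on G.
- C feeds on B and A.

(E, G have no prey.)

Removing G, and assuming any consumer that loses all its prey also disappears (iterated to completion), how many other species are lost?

Remove G.
Round 1: A (all prey gone), D (all prey gone), F (all prey gone) → extinct.
No further losses. Total secondary extinctions: 3.

3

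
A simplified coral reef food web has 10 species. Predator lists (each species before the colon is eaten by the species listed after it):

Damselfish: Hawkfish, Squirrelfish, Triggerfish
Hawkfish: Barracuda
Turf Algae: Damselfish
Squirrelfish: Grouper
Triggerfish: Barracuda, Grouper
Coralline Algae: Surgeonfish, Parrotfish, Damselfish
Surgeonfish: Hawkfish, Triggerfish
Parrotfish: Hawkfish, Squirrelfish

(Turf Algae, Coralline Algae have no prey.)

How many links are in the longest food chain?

3 links

One longest chain: Coralline Algae → Surgeonfish → Hawkfish → Barracuda.
It has 4 species and 3 links.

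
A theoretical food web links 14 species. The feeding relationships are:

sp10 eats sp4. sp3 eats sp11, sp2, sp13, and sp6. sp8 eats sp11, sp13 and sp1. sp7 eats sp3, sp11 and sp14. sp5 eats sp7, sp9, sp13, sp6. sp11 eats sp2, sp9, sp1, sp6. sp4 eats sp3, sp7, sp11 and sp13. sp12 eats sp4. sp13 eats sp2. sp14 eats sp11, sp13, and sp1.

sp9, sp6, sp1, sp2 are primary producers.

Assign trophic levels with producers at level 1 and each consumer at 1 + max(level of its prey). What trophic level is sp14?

Trophic level 3

sp2 is a producer → level 1.
sp13 eats sp2 → level 2.
sp14 eats sp13 (level 2); other prey at levels: sp1 1, sp11 2 → level 3.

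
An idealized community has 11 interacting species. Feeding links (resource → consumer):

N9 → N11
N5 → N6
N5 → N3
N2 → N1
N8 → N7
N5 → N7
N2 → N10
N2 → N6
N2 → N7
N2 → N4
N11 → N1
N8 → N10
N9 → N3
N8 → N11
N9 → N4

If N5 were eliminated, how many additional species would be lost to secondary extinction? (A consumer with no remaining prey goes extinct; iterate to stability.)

Remove N5.
Every predator of it retains at least one other prey: N6 still has N2; N3 still has N9; N7 still has N8, N2.
No consumer loses all prey, so no secondary extinctions occur.

0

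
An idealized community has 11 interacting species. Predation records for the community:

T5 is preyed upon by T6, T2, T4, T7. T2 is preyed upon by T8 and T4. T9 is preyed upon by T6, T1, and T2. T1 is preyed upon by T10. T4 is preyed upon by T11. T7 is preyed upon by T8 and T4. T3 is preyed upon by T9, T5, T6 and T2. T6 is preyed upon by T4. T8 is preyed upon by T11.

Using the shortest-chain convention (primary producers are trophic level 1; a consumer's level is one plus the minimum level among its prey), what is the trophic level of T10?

Trophic level 4

T3 is a producer → level 1.
T9 eats T3 → level 2.
T1 eats T9 → level 3.
T10 eats T1 → level 4.
No prey of T10 is below level 3, so 4 is the minimum.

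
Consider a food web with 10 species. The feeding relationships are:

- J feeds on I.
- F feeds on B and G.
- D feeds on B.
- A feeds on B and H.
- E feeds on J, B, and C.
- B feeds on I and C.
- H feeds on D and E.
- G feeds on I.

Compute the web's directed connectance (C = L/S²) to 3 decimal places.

C = 0.140

The web has S = 10 species and L = 14 feeding links.
C = L / S² = 14 / 100 = 0.1400 ≈ 0.140.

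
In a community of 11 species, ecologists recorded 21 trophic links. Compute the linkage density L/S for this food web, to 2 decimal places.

There are L = 21 links among S = 11 species.
L/S = 21/11 = 1.9091 ≈ 1.91.

L/S = 1.91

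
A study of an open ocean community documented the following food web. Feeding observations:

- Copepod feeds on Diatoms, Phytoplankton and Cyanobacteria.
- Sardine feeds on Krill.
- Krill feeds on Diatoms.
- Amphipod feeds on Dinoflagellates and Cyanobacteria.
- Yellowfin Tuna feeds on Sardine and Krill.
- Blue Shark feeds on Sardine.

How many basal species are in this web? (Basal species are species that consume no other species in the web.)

4

Basal species (no prey listed): Phytoplankton, Diatoms, Dinoflagellates, Cyanobacteria.
Count: 4.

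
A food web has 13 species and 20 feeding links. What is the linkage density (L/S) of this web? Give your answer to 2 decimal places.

L/S = 1.54

There are L = 20 links among S = 13 species.
L/S = 20/13 = 1.5385 ≈ 1.54.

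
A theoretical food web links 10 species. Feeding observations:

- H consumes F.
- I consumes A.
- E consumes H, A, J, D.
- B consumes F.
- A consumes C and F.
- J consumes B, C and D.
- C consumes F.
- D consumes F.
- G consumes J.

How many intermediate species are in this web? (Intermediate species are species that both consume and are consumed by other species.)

Intermediate species (has both prey and predators): C, B, H, D, A, J.
Count: 6.

6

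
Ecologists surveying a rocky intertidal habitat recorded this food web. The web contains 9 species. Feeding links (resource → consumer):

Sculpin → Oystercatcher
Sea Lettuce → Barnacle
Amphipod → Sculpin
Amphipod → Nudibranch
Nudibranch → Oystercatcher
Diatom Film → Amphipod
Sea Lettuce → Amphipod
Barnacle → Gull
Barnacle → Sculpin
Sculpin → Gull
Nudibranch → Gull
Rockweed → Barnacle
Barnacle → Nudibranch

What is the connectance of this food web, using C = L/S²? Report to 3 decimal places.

The web has S = 9 species and L = 13 feeding links.
C = L / S² = 13 / 81 = 0.1605 ≈ 0.160.

C = 0.160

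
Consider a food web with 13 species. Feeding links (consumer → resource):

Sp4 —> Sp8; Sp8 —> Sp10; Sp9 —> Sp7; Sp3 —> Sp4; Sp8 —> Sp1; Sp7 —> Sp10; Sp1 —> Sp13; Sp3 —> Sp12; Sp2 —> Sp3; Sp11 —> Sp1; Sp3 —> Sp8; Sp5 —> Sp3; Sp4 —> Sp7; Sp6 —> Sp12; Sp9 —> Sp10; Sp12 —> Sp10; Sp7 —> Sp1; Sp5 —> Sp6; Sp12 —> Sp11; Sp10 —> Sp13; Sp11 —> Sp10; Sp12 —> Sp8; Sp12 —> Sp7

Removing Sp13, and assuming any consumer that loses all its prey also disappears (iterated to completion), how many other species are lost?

Remove Sp13.
Round 1: Sp10 (all prey gone), Sp1 (all prey gone) → extinct.
Round 2: Sp8 (all prey gone), Sp7 (all prey gone), Sp11 (all prey gone) → extinct.
Round 3: Sp12 (all prey gone), Sp9 (all prey gone), Sp4 (all prey gone) → extinct.
Round 4: Sp3 (all prey gone), Sp6 (all prey gone) → extinct.
Round 5: Sp5 (all prey gone), Sp2 (all prey gone) → extinct.
No further losses. Total secondary extinctions: 12.

12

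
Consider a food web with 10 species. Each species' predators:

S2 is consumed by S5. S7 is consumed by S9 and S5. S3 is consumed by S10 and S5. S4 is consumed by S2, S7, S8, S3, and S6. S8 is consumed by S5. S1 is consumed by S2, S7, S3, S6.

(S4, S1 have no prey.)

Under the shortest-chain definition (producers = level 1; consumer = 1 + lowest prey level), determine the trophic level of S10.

Trophic level 3

S4 is a producer → level 1.
S3 eats S4 → level 2.
S10 eats S3 → level 3.
No prey of S10 is below level 2, so 3 is the minimum.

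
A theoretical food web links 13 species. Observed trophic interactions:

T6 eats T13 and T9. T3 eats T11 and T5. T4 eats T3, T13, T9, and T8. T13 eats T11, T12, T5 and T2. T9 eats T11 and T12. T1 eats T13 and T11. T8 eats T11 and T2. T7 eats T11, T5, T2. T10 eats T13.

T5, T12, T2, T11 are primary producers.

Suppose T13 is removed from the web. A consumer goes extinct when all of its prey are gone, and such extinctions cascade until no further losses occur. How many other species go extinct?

1

Remove T13.
Round 1: T10 (all prey gone) → extinct.
No further losses. Total secondary extinctions: 1.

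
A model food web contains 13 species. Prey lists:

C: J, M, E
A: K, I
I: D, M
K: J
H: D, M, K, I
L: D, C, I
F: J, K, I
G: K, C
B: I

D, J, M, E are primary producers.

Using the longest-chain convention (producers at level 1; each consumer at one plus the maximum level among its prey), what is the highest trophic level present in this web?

3

Producers (level 1): D, J, M, E.
J → K → H gives H level 3.
No species has a prey at level 3, so no species reaches level 4.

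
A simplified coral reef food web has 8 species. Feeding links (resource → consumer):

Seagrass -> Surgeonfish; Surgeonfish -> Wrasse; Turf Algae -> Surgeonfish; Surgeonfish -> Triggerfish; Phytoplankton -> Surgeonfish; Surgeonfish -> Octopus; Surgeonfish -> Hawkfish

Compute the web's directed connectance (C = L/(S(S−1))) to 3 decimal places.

The web has S = 8 species and L = 7 feeding links.
C = L / (S(S−1)) = 7 / 56 = 0.1250 ≈ 0.125.

C = 0.125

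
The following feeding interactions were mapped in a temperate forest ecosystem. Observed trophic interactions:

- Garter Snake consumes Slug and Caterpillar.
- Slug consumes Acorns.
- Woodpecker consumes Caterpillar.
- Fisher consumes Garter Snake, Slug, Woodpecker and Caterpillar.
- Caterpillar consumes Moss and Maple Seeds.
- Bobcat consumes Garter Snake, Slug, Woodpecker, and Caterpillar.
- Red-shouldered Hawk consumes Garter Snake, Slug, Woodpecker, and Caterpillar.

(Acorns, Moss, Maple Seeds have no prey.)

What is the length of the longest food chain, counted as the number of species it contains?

4 species

One longest chain: Moss → Caterpillar → Woodpecker → Red-shouldered Hawk.
It has 4 species and 3 links.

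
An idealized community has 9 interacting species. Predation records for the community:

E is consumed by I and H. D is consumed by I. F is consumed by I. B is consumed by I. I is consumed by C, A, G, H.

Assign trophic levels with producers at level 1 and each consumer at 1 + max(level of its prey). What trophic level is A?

B is a producer → level 1.
I eats B (level 1); other prey at levels: F 1, D 1, E 1 → level 2.
A eats I → level 3.

Trophic level 3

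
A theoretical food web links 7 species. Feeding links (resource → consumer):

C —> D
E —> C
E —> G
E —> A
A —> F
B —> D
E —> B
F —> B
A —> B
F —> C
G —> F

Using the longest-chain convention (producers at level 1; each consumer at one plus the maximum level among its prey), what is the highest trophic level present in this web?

Producers (level 1): E.
E → G → F → B → D gives D level 5.
No species has a prey at level 5, so no species reaches level 6.

5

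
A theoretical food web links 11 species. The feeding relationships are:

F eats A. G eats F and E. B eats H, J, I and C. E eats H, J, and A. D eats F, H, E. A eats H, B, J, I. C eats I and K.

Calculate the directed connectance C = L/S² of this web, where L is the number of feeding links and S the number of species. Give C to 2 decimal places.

The web has S = 11 species and L = 19 feeding links.
C = L / S² = 19 / 121 = 0.1570 ≈ 0.16.

C = 0.16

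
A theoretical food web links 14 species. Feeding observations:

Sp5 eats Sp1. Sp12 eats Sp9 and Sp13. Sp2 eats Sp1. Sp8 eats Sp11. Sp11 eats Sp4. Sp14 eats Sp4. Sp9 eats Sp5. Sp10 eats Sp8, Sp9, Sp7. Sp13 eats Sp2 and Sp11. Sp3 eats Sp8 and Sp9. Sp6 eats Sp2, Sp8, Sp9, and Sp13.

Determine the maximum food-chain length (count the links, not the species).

One longest chain: Sp4 → Sp11 → Sp8 → Sp6.
It has 4 species and 3 links.

3 links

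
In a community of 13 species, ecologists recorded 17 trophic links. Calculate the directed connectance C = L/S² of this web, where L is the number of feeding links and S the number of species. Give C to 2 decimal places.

The web has S = 13 species and L = 17 feeding links.
C = L / S² = 17 / 169 = 0.1006 ≈ 0.10.

C = 0.10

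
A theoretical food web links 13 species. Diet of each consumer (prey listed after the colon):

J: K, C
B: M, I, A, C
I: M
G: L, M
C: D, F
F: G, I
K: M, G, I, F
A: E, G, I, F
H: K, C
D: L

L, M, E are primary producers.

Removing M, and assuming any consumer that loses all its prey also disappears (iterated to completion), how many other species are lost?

1

Remove M.
Round 1: I (all prey gone) → extinct.
No further losses. Total secondary extinctions: 1.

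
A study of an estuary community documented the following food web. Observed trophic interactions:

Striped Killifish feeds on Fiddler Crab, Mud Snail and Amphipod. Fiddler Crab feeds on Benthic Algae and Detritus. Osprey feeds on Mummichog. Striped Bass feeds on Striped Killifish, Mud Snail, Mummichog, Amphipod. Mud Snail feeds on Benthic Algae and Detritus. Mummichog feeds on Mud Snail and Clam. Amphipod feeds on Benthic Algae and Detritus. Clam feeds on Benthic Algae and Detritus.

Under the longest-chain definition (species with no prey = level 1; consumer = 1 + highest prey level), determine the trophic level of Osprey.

Trophic level 4

Benthic Algae has no prey (basal) → level 1.
Clam eats Benthic Algae (level 1); other prey at levels: Detritus 1 → level 2.
Mummichog eats Clam (level 2); other prey at levels: Mud Snail 2 → level 3.
Osprey eats Mummichog → level 4.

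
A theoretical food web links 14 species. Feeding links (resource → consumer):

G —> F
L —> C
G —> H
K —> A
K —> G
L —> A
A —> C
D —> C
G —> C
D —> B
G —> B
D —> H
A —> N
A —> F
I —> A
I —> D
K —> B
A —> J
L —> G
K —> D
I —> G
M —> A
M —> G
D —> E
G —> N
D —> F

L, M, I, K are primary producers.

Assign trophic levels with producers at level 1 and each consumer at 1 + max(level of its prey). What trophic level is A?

L is a producer → level 1.
A eats L (level 1); other prey at levels: M 1, I 1, K 1 → level 2.

Trophic level 2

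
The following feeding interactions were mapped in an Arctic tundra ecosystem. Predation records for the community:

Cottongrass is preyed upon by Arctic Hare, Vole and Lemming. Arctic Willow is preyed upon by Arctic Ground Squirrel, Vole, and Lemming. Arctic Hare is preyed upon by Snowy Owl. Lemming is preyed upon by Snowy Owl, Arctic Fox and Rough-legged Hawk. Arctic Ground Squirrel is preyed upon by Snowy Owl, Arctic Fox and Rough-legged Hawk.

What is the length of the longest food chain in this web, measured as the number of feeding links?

2 links

One longest chain: Arctic Willow → Arctic Ground Squirrel → Rough-legged Hawk.
It has 3 species and 2 links.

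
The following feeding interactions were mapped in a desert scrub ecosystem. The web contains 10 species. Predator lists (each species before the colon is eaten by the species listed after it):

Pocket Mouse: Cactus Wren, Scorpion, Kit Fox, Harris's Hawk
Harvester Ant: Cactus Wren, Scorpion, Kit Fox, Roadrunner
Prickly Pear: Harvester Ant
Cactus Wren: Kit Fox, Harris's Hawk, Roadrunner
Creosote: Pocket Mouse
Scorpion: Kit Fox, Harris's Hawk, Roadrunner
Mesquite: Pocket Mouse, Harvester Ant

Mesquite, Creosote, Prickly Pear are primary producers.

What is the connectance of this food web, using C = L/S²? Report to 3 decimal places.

C = 0.180

The web has S = 10 species and L = 18 feeding links.
C = L / S² = 18 / 100 = 0.1800 ≈ 0.180.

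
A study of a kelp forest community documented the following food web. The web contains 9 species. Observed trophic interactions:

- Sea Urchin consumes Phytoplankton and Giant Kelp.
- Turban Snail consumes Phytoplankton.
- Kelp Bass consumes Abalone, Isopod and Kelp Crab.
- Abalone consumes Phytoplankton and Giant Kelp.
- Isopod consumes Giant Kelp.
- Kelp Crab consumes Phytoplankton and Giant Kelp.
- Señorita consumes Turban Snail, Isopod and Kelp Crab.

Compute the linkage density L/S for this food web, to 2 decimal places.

There are L = 14 links among S = 9 species.
L/S = 14/9 = 1.5556 ≈ 1.56.

L/S = 1.56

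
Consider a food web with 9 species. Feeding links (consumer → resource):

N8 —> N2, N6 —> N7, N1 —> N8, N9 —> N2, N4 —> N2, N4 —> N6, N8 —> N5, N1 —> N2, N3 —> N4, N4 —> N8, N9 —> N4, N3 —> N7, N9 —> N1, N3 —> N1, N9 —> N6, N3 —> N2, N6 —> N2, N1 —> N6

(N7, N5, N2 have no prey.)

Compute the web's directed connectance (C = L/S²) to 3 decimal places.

C = 0.222

The web has S = 9 species and L = 18 feeding links.
C = L / S² = 18 / 81 = 0.2222 ≈ 0.222.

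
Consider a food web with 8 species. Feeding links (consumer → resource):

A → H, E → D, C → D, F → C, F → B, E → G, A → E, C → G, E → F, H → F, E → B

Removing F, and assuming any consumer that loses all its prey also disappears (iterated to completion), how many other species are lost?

Remove F.
Round 1: H (all prey gone) → extinct.
No further losses. Total secondary extinctions: 1.

1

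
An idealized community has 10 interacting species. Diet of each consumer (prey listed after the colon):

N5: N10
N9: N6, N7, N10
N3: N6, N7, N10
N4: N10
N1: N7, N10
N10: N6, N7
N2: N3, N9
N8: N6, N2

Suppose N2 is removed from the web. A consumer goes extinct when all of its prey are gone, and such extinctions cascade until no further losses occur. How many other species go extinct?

Remove N2.
Every predator of it retains at least one other prey: N8 still has N6.
No consumer loses all prey, so no secondary extinctions occur.

0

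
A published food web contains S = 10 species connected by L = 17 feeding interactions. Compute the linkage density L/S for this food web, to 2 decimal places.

There are L = 17 links among S = 10 species.
L/S = 17/10 = 1.7000 ≈ 1.70.

L/S = 1.70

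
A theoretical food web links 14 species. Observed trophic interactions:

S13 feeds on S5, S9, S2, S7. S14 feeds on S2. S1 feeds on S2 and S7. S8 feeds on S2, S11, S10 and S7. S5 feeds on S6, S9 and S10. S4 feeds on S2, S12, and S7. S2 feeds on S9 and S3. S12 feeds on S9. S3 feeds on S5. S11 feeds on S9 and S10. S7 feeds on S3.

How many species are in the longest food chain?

One longest chain: S6 → S5 → S3 → S2 → S14.
It has 5 species and 4 links.

5 species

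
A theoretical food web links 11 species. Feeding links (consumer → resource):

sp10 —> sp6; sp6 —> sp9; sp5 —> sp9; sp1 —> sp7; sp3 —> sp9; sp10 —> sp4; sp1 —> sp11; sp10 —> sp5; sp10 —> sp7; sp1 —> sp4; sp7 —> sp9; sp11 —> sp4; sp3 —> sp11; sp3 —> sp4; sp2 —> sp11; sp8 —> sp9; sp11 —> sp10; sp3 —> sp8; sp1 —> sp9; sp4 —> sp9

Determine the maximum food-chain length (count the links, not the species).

4 links

One longest chain: sp9 → sp7 → sp10 → sp11 → sp3.
It has 5 species and 4 links.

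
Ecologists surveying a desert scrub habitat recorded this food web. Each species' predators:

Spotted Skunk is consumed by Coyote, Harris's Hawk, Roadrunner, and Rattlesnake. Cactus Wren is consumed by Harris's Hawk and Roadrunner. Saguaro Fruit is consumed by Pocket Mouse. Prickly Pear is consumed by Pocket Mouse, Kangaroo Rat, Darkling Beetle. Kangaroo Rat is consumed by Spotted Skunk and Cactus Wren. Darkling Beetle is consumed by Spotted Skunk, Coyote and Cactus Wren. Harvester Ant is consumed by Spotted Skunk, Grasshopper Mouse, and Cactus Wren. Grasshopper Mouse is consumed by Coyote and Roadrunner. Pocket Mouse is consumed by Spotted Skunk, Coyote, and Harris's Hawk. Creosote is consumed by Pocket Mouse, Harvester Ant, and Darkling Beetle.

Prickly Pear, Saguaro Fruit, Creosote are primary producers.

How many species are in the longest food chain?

4 species

One longest chain: Creosote → Harvester Ant → Grasshopper Mouse → Coyote.
It has 4 species and 3 links.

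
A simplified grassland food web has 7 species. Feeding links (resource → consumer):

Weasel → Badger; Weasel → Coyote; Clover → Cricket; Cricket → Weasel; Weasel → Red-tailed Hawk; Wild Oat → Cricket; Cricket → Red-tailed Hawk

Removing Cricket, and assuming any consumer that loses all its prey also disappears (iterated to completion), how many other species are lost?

4

Remove Cricket.
Round 1: Weasel (all prey gone) → extinct.
Round 2: Red-tailed Hawk (all prey gone), Badger (all prey gone), Coyote (all prey gone) → extinct.
No further losses. Total secondary extinctions: 4.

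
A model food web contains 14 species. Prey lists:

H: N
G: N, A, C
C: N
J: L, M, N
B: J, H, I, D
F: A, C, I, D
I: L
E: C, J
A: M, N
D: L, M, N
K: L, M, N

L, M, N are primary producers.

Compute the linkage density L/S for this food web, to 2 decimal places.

There are L = 27 links among S = 14 species.
L/S = 27/14 = 1.9286 ≈ 1.93.

L/S = 1.93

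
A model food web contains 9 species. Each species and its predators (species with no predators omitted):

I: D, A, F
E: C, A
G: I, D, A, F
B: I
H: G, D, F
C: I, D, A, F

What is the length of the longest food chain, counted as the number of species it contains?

One longest chain: E → C → I → D.
It has 4 species and 3 links.

4 species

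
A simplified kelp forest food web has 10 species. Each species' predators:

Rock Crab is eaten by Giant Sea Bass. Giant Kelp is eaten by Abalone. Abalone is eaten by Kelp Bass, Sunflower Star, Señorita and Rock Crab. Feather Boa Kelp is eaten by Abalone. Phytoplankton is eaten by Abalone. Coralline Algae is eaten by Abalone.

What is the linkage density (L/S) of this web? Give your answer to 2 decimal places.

L/S = 0.90

There are L = 9 links among S = 10 species.
L/S = 9/10 = 0.9000 ≈ 0.90.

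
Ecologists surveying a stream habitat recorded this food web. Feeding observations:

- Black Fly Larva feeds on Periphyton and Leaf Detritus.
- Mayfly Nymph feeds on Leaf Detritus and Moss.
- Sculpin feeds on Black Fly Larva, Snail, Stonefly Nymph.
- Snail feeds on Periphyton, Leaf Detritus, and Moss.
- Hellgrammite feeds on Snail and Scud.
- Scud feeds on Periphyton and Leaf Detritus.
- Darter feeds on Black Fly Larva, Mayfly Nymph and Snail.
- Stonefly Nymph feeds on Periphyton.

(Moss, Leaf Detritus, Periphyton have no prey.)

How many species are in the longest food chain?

3 species

One longest chain: Leaf Detritus → Scud → Hellgrammite.
It has 3 species and 2 links.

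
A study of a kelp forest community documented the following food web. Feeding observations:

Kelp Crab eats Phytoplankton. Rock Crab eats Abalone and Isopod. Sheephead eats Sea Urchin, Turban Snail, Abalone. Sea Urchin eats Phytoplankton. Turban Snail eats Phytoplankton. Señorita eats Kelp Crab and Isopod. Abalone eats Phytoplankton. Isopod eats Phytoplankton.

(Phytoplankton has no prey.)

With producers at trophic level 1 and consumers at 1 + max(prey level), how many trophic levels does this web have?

Producers (level 1): Phytoplankton.
Phytoplankton → Sea Urchin → Sheephead gives Sheephead level 3.
No species has a prey at level 3, so no species reaches level 4.

3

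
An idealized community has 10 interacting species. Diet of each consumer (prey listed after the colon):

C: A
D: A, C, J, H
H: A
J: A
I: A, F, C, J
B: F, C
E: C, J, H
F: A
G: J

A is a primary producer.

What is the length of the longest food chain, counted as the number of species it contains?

3 species

One longest chain: A → C → D.
It has 3 species and 2 links.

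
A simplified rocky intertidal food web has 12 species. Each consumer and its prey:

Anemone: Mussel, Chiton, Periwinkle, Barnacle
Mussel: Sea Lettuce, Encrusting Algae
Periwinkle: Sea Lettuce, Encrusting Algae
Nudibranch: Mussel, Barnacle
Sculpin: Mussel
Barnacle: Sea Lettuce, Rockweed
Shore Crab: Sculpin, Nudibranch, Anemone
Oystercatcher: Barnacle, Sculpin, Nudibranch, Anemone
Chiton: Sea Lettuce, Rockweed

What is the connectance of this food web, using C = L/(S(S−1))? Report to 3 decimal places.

The web has S = 12 species and L = 22 feeding links.
C = L / (S(S−1)) = 22 / 132 = 0.1667 ≈ 0.167.

C = 0.167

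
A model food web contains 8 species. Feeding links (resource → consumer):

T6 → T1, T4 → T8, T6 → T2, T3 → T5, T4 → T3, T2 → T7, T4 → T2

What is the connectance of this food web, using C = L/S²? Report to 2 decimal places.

C = 0.11

The web has S = 8 species and L = 7 feeding links.
C = L / S² = 7 / 64 = 0.1094 ≈ 0.11.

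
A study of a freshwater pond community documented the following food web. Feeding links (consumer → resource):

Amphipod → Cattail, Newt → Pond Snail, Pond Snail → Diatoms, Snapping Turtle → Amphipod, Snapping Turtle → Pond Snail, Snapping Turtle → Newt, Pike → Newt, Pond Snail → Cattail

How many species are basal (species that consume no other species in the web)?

Basal species (no prey listed): Diatoms, Cattail.
Count: 2.

2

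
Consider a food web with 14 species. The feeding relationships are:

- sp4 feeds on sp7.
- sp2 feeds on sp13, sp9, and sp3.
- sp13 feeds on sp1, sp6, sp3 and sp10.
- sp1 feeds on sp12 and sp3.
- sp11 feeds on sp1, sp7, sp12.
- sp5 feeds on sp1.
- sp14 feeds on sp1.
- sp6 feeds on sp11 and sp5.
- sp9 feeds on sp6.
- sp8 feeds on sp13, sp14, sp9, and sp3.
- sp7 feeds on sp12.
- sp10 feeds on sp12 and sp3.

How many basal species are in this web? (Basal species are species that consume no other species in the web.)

2

Basal species (no prey listed): sp12, sp3.
Count: 2.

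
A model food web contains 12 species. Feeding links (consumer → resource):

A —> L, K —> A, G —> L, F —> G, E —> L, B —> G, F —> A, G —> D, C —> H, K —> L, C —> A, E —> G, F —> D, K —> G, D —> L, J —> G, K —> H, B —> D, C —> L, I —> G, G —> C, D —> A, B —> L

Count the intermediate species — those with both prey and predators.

Intermediate species (has both prey and predators): A, C, D, G.
Count: 4.

4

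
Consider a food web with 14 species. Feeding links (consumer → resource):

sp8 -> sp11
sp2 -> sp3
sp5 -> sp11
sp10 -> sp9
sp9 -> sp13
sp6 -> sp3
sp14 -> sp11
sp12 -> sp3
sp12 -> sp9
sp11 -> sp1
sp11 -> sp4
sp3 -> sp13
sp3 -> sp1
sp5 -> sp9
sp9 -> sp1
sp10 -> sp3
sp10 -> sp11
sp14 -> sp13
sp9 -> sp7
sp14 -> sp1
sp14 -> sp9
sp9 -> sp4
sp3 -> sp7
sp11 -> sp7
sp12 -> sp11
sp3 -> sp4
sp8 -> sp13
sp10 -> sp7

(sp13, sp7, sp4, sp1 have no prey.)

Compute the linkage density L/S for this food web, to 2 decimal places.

There are L = 28 links among S = 14 species.
L/S = 28/14 = 2.0000 ≈ 2.00.

L/S = 2.00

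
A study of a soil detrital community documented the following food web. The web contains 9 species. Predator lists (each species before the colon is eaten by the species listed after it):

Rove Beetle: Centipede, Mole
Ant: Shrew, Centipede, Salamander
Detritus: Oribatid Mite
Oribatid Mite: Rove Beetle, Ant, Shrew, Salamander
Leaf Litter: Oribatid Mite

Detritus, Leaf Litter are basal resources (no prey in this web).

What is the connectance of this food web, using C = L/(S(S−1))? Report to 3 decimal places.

C = 0.153

The web has S = 9 species and L = 11 feeding links.
C = L / (S(S−1)) = 11 / 72 = 0.1528 ≈ 0.153.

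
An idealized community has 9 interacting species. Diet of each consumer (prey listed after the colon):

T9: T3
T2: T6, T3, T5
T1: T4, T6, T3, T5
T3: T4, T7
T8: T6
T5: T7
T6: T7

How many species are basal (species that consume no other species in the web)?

Basal species (no prey listed): T4, T7.
Count: 2.

2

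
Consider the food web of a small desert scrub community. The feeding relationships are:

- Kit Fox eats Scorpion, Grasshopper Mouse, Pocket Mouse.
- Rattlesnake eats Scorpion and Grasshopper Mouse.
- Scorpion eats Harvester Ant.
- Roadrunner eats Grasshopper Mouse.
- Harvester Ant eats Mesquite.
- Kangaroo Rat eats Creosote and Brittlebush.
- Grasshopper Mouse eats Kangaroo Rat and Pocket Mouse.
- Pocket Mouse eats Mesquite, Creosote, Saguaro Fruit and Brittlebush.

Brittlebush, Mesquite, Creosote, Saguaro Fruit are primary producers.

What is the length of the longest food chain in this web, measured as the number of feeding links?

One longest chain: Brittlebush → Kangaroo Rat → Grasshopper Mouse → Roadrunner.
It has 4 species and 3 links.

3 links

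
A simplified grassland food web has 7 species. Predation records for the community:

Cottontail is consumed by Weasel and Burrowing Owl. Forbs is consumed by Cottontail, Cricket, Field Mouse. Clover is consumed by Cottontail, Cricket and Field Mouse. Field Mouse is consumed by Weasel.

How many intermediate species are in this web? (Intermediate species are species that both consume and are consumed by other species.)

2

Intermediate species (has both prey and predators): Field Mouse, Cottontail.
Count: 2.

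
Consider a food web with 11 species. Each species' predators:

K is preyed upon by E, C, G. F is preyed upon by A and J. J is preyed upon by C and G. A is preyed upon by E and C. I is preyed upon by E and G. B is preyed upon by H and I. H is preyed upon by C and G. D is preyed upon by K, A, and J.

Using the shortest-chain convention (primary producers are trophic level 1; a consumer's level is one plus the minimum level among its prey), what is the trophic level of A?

D is a producer → level 1.
A eats D → level 2.

Trophic level 2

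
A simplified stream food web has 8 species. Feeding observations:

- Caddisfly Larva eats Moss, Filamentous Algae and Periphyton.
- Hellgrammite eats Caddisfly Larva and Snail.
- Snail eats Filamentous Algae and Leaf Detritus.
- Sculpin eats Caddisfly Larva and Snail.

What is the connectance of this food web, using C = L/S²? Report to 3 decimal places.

C = 0.141

The web has S = 8 species and L = 9 feeding links.
C = L / S² = 9 / 64 = 0.1406 ≈ 0.141.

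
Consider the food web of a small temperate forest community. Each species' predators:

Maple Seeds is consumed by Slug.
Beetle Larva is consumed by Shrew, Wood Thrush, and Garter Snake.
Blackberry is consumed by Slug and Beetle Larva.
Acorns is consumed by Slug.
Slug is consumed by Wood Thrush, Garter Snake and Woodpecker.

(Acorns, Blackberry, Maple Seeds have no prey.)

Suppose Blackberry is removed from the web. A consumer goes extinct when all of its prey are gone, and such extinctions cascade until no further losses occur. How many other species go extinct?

Remove Blackberry.
Round 1: Beetle Larva (all prey gone) → extinct.
Round 2: Shrew (all prey gone) → extinct.
No further losses. Total secondary extinctions: 2.

2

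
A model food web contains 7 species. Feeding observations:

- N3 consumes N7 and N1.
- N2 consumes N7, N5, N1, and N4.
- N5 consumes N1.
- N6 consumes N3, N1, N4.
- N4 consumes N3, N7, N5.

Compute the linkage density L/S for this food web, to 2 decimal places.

There are L = 13 links among S = 7 species.
L/S = 13/7 = 1.8571 ≈ 1.86.

L/S = 1.86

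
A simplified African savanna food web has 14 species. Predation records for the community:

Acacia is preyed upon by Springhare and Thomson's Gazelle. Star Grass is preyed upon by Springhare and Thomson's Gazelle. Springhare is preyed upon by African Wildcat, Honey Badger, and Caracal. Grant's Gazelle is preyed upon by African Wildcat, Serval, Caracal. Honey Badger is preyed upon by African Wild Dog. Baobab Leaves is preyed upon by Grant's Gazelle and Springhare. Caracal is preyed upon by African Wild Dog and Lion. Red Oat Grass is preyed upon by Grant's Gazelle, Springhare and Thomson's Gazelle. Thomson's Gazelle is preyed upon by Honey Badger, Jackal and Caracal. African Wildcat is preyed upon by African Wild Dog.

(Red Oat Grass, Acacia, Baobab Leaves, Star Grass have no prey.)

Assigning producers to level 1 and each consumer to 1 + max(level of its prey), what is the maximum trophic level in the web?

Producers (level 1): Red Oat Grass, Acacia, Baobab Leaves, Star Grass.
Red Oat Grass → Springhare → Caracal → Lion gives Lion level 4.
No species has a prey at level 4, so no species reaches level 5.

4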